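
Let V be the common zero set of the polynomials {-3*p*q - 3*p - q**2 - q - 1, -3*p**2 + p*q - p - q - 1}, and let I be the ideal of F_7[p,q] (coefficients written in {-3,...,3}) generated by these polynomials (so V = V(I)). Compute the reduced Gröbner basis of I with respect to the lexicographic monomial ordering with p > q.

f_1 = -3*p*q - 3*p - q**2 - q - 1, LT = p*q.
f_2 = -3*p**2 + p*q - p - q - 1, LT = p**2.

S(f_1,f_2): lcm = p**2*q. S = p**2 + 3*p*q**2 - 2*p + 2*q**2 + 2*q.
  leading term p**2: subtract (2)·f_2 from p**2 + 3*p*q**2 - 2*p + 2*q**2 + 2*q → 3*p*q**2 - 2*p*q + 2*q**2 - 3*q + 2
  leading term p*q**2: subtract (-q)·f_1 from 3*p*q**2 - 2*p*q + 2*q**2 - 3*q + 2 → 2*p*q - q**3 + q**2 + 3*q + 2
  leading term p*q: subtract (-3)·f_1 from 2*p*q - q**3 + q**2 + 3*q + 2 → -2*p - q**3 - 2*q**2 - 1
  leading term p: no divisor's leading term divides it; move -2*p to the remainder.
  leading term q**3: no divisor's leading term divides it; move -q**3 to the remainder.
  leading term q**2: no divisor's leading term divides it; move -2*q**2 to the remainder.
  leading term 1: no divisor's leading term divides it; move -1 to the remainder.
  remainder -2*p - q**3 - 2*q**2 - 1 ≠ 0; add g_3 = -2*p - q**3 - 2*q**2 - 1 to the basis.

S(f_1,g_3): lcm = p*q. S = p + 3*q**4 - q**3 - 2*q**2 + q - 2.
  leading term p: subtract (3)·g_3 from p + 3*q**4 - q**3 - 2*q**2 + q - 2 → 3*q**4 + 2*q**3 - 3*q**2 + q + 1
  leading term q**4: no divisor's leading term divides it; move 3*q**4 to the remainder.
  leading term q**3: no divisor's leading term divides it; move 2*q**3 to the remainder.
  leading term q**2: no divisor's leading term divides it; move -3*q**2 to the remainder.
  leading term q: no divisor's leading term divides it; move q to the remainder.
  leading term 1: no divisor's leading term divides it; move 1 to the remainder.
  remainder 3*q**4 + 2*q**3 - 3*q**2 + q + 1 ≠ 0; add g_4 = 3*q**4 + 2*q**3 - 3*q**2 + q + 1 to the basis.

S(f_2,g_3): lcm = p**2. S = 3*p*q**3 - p*q**2 + 2*p*q + p - 2*q - 2.
  leading term p*q**3: subtract (-q**2)·f_1 from 3*p*q**3 - p*q**2 + 2*p*q + p - 2*q - 2 → 3*p*q**2 + 2*p*q + p - q**4 - q**3 - q**2 - 2*q - 2
  leading term p*q**2: subtract (-q)·f_1 from 3*p*q**2 + 2*p*q + p - q**4 - q**3 - q**2 - 2*q - 2 → -p*q + p - q**4 - 2*q**3 - 2*q**2 - 3*q - 2
  leading term p*q: subtract (-2)·f_1 from -p*q + p - q**4 - 2*q**3 - 2*q**2 - 3*q - 2 → 2*p - q**4 - 2*q**3 + 3*q**2 + 2*q + 3
  leading term p: subtract (-1)·g_3 from 2*p - q**4 - 2*q**3 + 3*q**2 + 2*q + 3 → -q**4 - 3*q**3 + q**2 + 2*q + 2
  leading term q**4: subtract (2)·g_4 from -q**4 - 3*q**3 + q**2 + 2*q + 2 → 0
  remainder 0.

S(f_1,g_4): lcm = p*q**4. S = -2*p*q**3 + p*q**2 + 2*p*q + 2*p - 2*q**5 - 2*q**4 - 2*q**3.
  leading term p*q**3: subtract (3*q**2)·f_1 from -2*p*q**3 + p*q**2 + 2*p*q + 2*p - 2*q**5 - 2*q**4 - 2*q**3 → 3*p*q**2 + 2*p*q + 2*p - 2*q**5 + q**4 + q**3 + 3*q**2
  leading term p*q**2: subtract (-q)·f_1 from 3*p*q**2 + 2*p*q + 2*p - 2*q**5 + q**4 + q**3 + 3*q**2 → -p*q + 2*p - 2*q**5 + q**4 + 2*q**2 - q
  leading term p*q: subtract (-2)·f_1 from -p*q + 2*p - 2*q**5 + q**4 + 2*q**2 - q → 3*p - 2*q**5 + q**4 - 3*q - 2
  leading term p: subtract (2)·g_3 from 3*p - 2*q**5 + q**4 - 3*q - 2 → -2*q**5 + q**4 + 2*q**3 - 3*q**2 - 3*q
  leading term q**5: subtract (-3*q)·g_4 from -2*q**5 + q**4 + 2*q**3 - 3*q**2 - 3*q → 0
  remainder 0.

S(f_2,g_4): leading monomials are coprime, so the S-polynomial reduces to 0 (Buchberger's first criterion).
S(g_3,g_4): leading monomials are coprime, so the S-polynomial reduces to 0 (Buchberger's first criterion).
Every S-polynomial of the final basis reduces to 0, so we have a Gröbner basis.
Inter-reduce: drop elements whose leading term is divisible by another's, tail-reduce, and make monic.

G = {p - 3*q**3 + q**2 - 3, q**4 + 3*q**3 - q**2 - 2*q - 2}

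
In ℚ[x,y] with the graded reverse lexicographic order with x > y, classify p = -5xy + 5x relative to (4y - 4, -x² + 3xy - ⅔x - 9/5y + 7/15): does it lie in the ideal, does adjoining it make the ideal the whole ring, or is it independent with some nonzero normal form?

-5xy + 5x lies in I (it reduces to 0).

First compute the reduced Gröbner basis of I by Buchberger's algorithm.
f_1 = 4y - 4, LT = y.
f_2 = -x² + 3xy - ⅔x - 9/5y + 7/15, LT = x².

The S-polynomials (S(f_1,f_2)) all reduce to 0 modulo the current basis, so we have a Gröbner basis.
Inter-reduce: drop elements whose leading term is divisible by another's, tail-reduce, and make monic.
Reduced Gröbner basis: {x² - 7/3x + 4/3, y - 1}.
Label its elements g_1 = x² - 7/3x + 4/3, g_2 = y - 1.

Reduce p = -5xy + 5x modulo G:
  leading term xy: subtract (-5x)·g_2 from -5xy + 5x → 0
  normal form = 0.
Since the normal form is 0, p ∈ I.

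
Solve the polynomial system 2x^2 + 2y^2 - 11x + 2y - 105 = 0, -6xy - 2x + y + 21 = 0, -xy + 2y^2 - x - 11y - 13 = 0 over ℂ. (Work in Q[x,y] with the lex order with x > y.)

{(-5, -1)}

Compute a lex Gröbner basis by Buchberger's algorithm.
f_1 = 2x^2 - 11x + 2y^2 + 2y - 105, LT = x^2.
f_2 = -6xy - 2x + y + 21, LT = xy.
f_3 = -xy - x + 2y^2 - 11y - 13, LT = xy.

S(f_1,f_2): lcm = x^2y. S = -1/3x^2 - 16/3xy + 7/2x + y^3 + y^2 - 105/2y.
  leading term x^2: subtract (-1/6)·f_1 from -1/3x^2 - 16/3xy + 7/2x + y^3 + y^2 - 105/2y → -16/3xy + 5/3x + y^3 + 4/3y^2 - 313/6y - 35/2
  leading term xy: subtract (8/9)·f_2 from -16/3xy + 5/3x + y^3 + 4/3y^2 - 313/6y - 35/2 → 31/9x + y^3 + 4/3y^2 - 955/18y - 217/6
  leading term x: no divisor's leading term divides it; move 31/9x to the remainder.
  leading term y^3: no divisor's leading term divides it; move y^3 to the remainder.
  leading term y^2: no divisor's leading term divides it; move 4/3y^2 to the remainder.
  leading term y: no divisor's leading term divides it; move -955/18y to the remainder.
  leading term 1: no divisor's leading term divides it; move -217/6 to the remainder.
  remainder 31/9x + y^3 + 4/3y^2 - 955/18y - 217/6 ≠ 0; add h_4 = 31/9x + y^3 + 4/3y^2 - 955/18y - 217/6 to the basis.

S(f_1,f_3): lcm = x^2y. S = -x^2 + 2xy^2 - 33/2xy - 13x + y^3 + y^2 - 105/2y.
  leading term x^2: subtract (-1/2)·f_1 from -x^2 + 2xy^2 - 33/2xy - 13x + y^3 + y^2 - 105/2y → 2xy^2 - 33/2xy - 37/2x + y^3 + 2y^2 - 103/2y - 105/2
  leading term xy^2: subtract (-1/3y)·f_2 from 2xy^2 - 33/2xy - 37/2x + y^3 + 2y^2 - 103/2y - 105/2 → -103/6xy - 37/2x + y^3 + 7/3y^2 - 89/2y - 105/2
  leading term xy: subtract (103/36)·f_2 from -103/6xy - 37/2x + y^3 + 7/3y^2 - 89/2y - 105/2 → -115/9x + y^3 + 7/3y^2 - 1705/36y - 1351/12
  leading term x: subtract (-115/31)·h_4 from -115/9x + y^3 + 7/3y^2 - 1705/36y - 1351/12 → 146/31y^3 + 677/93y^2 - 90835/372y - 987/4
  leading term y^3: no divisor's leading term divides it; move 146/31y^3 to the remainder.
  leading term y^2: no divisor's leading term divides it; move 677/93y^2 to the remainder.
  leading term y: no divisor's leading term divides it; move -90835/372y to the remainder.
  leading term 1: no divisor's leading term divides it; move -987/4 to the remainder.
  remainder 146/31y^3 + 677/93y^2 - 90835/372y - 987/4 ≠ 0; add h_5 = 146/31y^3 + 677/93y^2 - 90835/372y - 987/4 to the basis.

S(f_2,f_3): lcm = xy. S = -2/3x + 2y^2 - 67/6y - 33/2.
  leading term x: subtract (-6/31)·h_4 from -2/3x + 2y^2 - 67/6y - 33/2 → 6/31y^3 + 70/31y^2 - 1329/62y - 47/2
  leading term y^3: subtract (3/73)·h_5 from 6/31y^3 + 70/31y^2 - 1329/62y - 47/2 → 143/73y^2 - 3329/292y - 3901/292
  leading term y^2: no divisor's leading term divides it; move 143/73y^2 to the remainder.
  leading term y: no divisor's leading term divides it; move -3329/292y to the remainder.
  leading term 1: no divisor's leading term divides it; move -3901/292 to the remainder.
  remainder 143/73y^2 - 3329/292y - 3901/292 ≠ 0; add h_6 = 143/73y^2 - 3329/292y - 3901/292 to the basis.

S(f_2,h_4): lcm = xy. S = 1/3x - 9/31y^4 - 12/31y^3 + 955/62y^2 + 31/3y - 7/2.
  leading term x: subtract (3/31)·h_4 from 1/3x - 9/31y^4 - 12/31y^3 + 955/62y^2 + 31/3y - 7/2 → -9/31y^4 - 15/31y^3 + 947/62y^2 + 959/62y
  leading term y^4: subtract (-9/146y)·h_5 from -9/31y^4 - 15/31y^3 + 947/62y^2 + 959/62y → -159/4526y^3 + 4019/18104y^2 + 4655/18104y
  leading term y^3: subtract (-159/21316)·h_5 from -159/4526y^3 + 4019/18104y^2 + 4655/18104y → 11779/42632y^2 - 133375/85264y - 156933/85264
  leading term y^2: subtract (11779/83512)·h_6 from 11779/42632y^2 - 133375/85264y - 156933/85264 → 14617/334048y + 14617/334048
  leading term y: no divisor's leading term divides it; move 14617/334048y to the remainder.
  leading term 1: no divisor's leading term divides it; move 14617/334048 to the remainder.
  remainder 14617/334048y + 14617/334048 ≠ 0; add h_7 = 14617/334048y + 14617/334048 to the basis.

The other S-polynomials (S(f_1,h_4), S(f_3,h_4), S(f_1,h_5), S(f_2,h_5), S(f_3,h_5), S(h_4,h_5), S(f_1,h_6), S(f_2,h_6), S(f_3,h_6), S(h_4,h_6), S(h_5,h_6), S(f_1,h_7), S(f_2,h_7), S(f_3,h_7), S(h_4,h_7), S(h_5,h_7), S(h_6,h_7)) all reduce to 0 modulo the current basis, so we have a Gröbner basis.
Inter-reduce: drop elements whose leading term is divisible by another's, tail-reduce, and make monic.
Reduced Gröbner basis: {x + 5, y + 1}.

The lex basis is triangular: the last element involves only y. Solving y + 1 = 0 gives y ∈ {-1}; substituting each value into the earlier elements determines the remaining variables.
  y = -1: the earlier basis element becomes x + 5 = 0, giving x = -5 — point (-5, -1).
Check: every point annihilates each of the original generators.
Zero-dimensionality of the ideal guarantees finitely many solutions over ℂ.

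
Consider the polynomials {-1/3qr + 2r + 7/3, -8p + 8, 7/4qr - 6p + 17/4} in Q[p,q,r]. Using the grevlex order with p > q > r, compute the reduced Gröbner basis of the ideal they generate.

G = {p - 1, q + 1, r + 1}

f_1 = -1/3qr + 2r + 7/3, LT = qr.
f_2 = -8p + 8, LT = p.
f_3 = 7/4qr - 6p + 17/4, LT = qr.

S(f_1,f_3): lcm = qr. S = 24/7p - 6r - 66/7.
  leading term p: subtract (-3/7)·f_2 from 24/7p - 6r - 66/7 → -6r - 6
  leading term r: no divisor's leading term divides it; move -6r to the remainder.
  leading term 1: no divisor's leading term divides it; move -6 to the remainder.
  remainder -6r - 6 ≠ 0; add g_4 = -6r - 6 to the basis.

S(f_1,g_4): lcm = qr. S = -q - 6r - 7.
  leading term q: no divisor's leading term divides it; move -q to the remainder.
  leading term r: subtract (1)·g_4 from -6r - 7 → -1
  leading term 1: no divisor's leading term divides it; move -1 to the remainder.
  remainder -q - 1 ≠ 0; add g_5 = -q - 1 to the basis.

The other S-polynomials (S(f_1,f_2), S(f_2,f_3), S(f_2,g_4), S(f_3,g_4), S(f_1,g_5), S(f_2,g_5), S(f_3,g_5), S(g_4,g_5)) all reduce to 0 modulo the current basis, so we have a Gröbner basis.
Inter-reduce: drop elements whose leading term is divisible by another's, tail-reduce, and make monic.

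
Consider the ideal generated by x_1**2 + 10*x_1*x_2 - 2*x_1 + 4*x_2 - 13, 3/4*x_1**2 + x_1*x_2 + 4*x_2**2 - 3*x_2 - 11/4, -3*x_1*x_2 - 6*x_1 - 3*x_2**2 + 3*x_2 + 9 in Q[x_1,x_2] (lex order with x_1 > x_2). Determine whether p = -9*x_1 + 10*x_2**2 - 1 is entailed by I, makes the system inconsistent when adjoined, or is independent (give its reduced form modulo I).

First compute the reduced Gröbner basis of I by Buchberger's algorithm.
f_1 = x_1**2 + 10*x_1*x_2 - 2*x_1 + 4*x_2 - 13, LT = x_1**2.
f_2 = 3/4*x_1**2 + x_1*x_2 + 4*x_2**2 - 3*x_2 - 11/4, LT = x_1**2.
f_3 = -3*x_1*x_2 - 6*x_1 - 3*x_2**2 + 3*x_2 + 9, LT = x_1*x_2.

S(f_1,f_2): lcm = x_1**2. S = 26/3*x_1*x_2 - 2*x_1 - 16/3*x_2**2 + 8*x_2 - 28/3.
  leading term x_1*x_2: subtract (-26/9)·f_3 from 26/3*x_1*x_2 - 2*x_1 - 16/3*x_2**2 + 8*x_2 - 28/3 → -58/3*x_1 - 14*x_2**2 + 50/3*x_2 + 50/3
  leading term x_1: no divisor's leading term divides it; move -58/3*x_1 to the remainder.
  leading term x_2**2: no divisor's leading term divides it; move -14*x_2**2 to the remainder.
  leading term x_2: no divisor's leading term divides it; move 50/3*x_2 to the remainder.
  leading term 1: no divisor's leading term divides it; move 50/3 to the remainder.
  remainder -58/3*x_1 - 14*x_2**2 + 50/3*x_2 + 50/3 ≠ 0; add h_4 = -58/3*x_1 - 14*x_2**2 + 50/3*x_2 + 50/3 to the basis.

S(f_1,f_3): lcm = x_1**2*x_2. S = -2*x_1**2 + 9*x_1*x_2**2 - x_1*x_2 + 3*x_1 + 4*x_2**2 - 13*x_2.
  leading term x_1**2: subtract (-2)·f_1 from -2*x_1**2 + 9*x_1*x_2**2 - x_1*x_2 + 3*x_1 + 4*x_2**2 - 13*x_2 → 9*x_1*x_2**2 + 19*x_1*x_2 - x_1 + 4*x_2**2 - 5*x_2 - 26
  leading term x_1*x_2**2: subtract (-3*x_2)·f_3 from 9*x_1*x_2**2 + 19*x_1*x_2 - x_1 + 4*x_2**2 - 5*x_2 - 26 → x_1*x_2 - x_1 - 9*x_2**3 + 13*x_2**2 + 22*x_2 - 26
  leading term x_1*x_2: subtract (-1/3)·f_3 from x_1*x_2 - x_1 - 9*x_2**3 + 13*x_2**2 + 22*x_2 - 26 → -3*x_1 - 9*x_2**3 + 12*x_2**2 + 23*x_2 - 23
  leading term x_1: subtract (9/58)·h_4 from -3*x_1 - 9*x_2**3 + 12*x_2**2 + 23*x_2 - 23 → -9*x_2**3 + 411/29*x_2**2 + 592/29*x_2 - 742/29
  leading term x_2**3: no divisor's leading term divides it; move -9*x_2**3 to the remainder.
  leading term x_2**2: no divisor's leading term divides it; move 411/29*x_2**2 to the remainder.
  leading term x_2: no divisor's leading term divides it; move 592/29*x_2 to the remainder.
  leading term 1: no divisor's leading term divides it; move -742/29 to the remainder.
  remainder -9*x_2**3 + 411/29*x_2**2 + 592/29*x_2 - 742/29 ≠ 0; add h_5 = -9*x_2**3 + 411/29*x_2**2 + 592/29*x_2 - 742/29 to the basis.

S(f_2,f_3): lcm = x_1**2*x_2. S = -2*x_1**2 + 1/3*x_1*x_2**2 + x_1*x_2 + 3*x_1 + 16/3*x_2**3 - 4*x_2**2 - 11/3*x_2.
  leading term x_1**2: subtract (-2)·f_1 from -2*x_1**2 + 1/3*x_1*x_2**2 + x_1*x_2 + 3*x_1 + 16/3*x_2**3 - 4*x_2**2 - 11/3*x_2 → 1/3*x_1*x_2**2 + 21*x_1*x_2 - x_1 + 16/3*x_2**3 - 4*x_2**2 + 13/3*x_2 - 26
  leading term x_1*x_2**2: subtract (-1/9*x_2)·f_3 from 1/3*x_1*x_2**2 + 21*x_1*x_2 - x_1 + 16/3*x_2**3 - 4*x_2**2 + 13/3*x_2 - 26 → 61/3*x_1*x_2 - x_1 + 5*x_2**3 - 11/3*x_2**2 + 16/3*x_2 - 26
  leading term x_1*x_2: subtract (-61/9)·f_3 from 61/3*x_1*x_2 - x_1 + 5*x_2**3 - 11/3*x_2**2 + 16/3*x_2 - 26 → -125/3*x_1 + 5*x_2**3 - 24*x_2**2 + 77/3*x_2 + 35
  leading term x_1: subtract (125/58)·h_4 from -125/3*x_1 + 5*x_2**3 - 24*x_2**2 + 77/3*x_2 + 35 → 5*x_2**3 + 179/29*x_2**2 - 892/87*x_2 - 80/87
  leading term x_2**3: subtract (-5/9)·h_5 from 5*x_2**3 + 179/29*x_2**2 - 892/87*x_2 - 80/87 → 1222/87*x_2**2 + 284/261*x_2 - 3950/261
  leading term x_2**2: no divisor's leading term divides it; move 1222/87*x_2**2 to the remainder.
  leading term x_2: no divisor's leading term divides it; move 284/261*x_2 to the remainder.
  leading term 1: no divisor's leading term divides it; move -3950/261 to the remainder.
  remainder 1222/87*x_2**2 + 284/261*x_2 - 3950/261 ≠ 0; add h_6 = 1222/87*x_2**2 + 284/261*x_2 - 3950/261 to the basis.

S(f_1,h_4): lcm = x_1**2. S = -21/29*x_1*x_2**2 + 315/29*x_1*x_2 - 33/29*x_1 + 4*x_2 - 13.
  leading term x_1*x_2**2: subtract (7/29*x_2)·f_3 from -21/29*x_1*x_2**2 + 315/29*x_1*x_2 - 33/29*x_1 + 4*x_2 - 13 → 357/29*x_1*x_2 - 33/29*x_1 + 21/29*x_2**3 - 21/29*x_2**2 + 53/29*x_2 - 13
  leading term x_1*x_2: subtract (-119/29)·f_3 from 357/29*x_1*x_2 - 33/29*x_1 + 21/29*x_2**3 - 21/29*x_2**2 + 53/29*x_2 - 13 → -747/29*x_1 + 21/29*x_2**3 - 378/29*x_2**2 + 410/29*x_2 + 694/29
  leading term x_1: subtract (2241/1682)·h_4 from -747/29*x_1 + 21/29*x_2**3 - 378/29*x_2**2 + 410/29*x_2 + 694/29 → 21/29*x_2**3 + 4725/841*x_2**2 - 6785/841*x_2 + 1451/841
  leading term x_2**3: subtract (-7/87)·h_5 from 21/29*x_2**3 + 4725/841*x_2**2 - 6785/841*x_2 + 1451/841 → 196/29*x_2**2 - 559/87*x_2 - 1/3
  leading term x_2**2: subtract (294/611)·h_6 from 196/29*x_2**2 - 559/87*x_2 - 1/3 → -123127/17719*x_2 + 123127/17719
  leading term x_2: no divisor's leading term divides it; move -123127/17719*x_2 to the remainder.
  leading term 1: no divisor's leading term divides it; move 123127/17719 to the remainder.
  remainder -123127/17719*x_2 + 123127/17719 ≠ 0; add h_7 = -123127/17719*x_2 + 123127/17719 to the basis.

The other S-polynomials (S(f_2,h_4), S(f_3,h_4), S(f_1,h_5), S(f_2,h_5), S(f_3,h_5), S(h_4,h_5), S(f_1,h_6), S(f_2,h_6), S(f_3,h_6), S(h_4,h_6), S(h_5,h_6), S(f_1,h_7), S(f_2,h_7), S(f_3,h_7), S(h_4,h_7), S(h_5,h_7), S(h_6,h_7)) all reduce to 0 modulo the current basis, so we have a Gröbner basis.
Inter-reduce: drop elements whose leading term is divisible by another's, tail-reduce, and make monic.
Reduced Gröbner basis: {x_1 - 1, x_2 - 1}.
Label its elements g_1 = x_1 - 1, g_2 = x_2 - 1.

Reduce p = -9*x_1 + 10*x_2**2 - 1 modulo G:
  leading term x_1: subtract (-9)·g_1 from -9*x_1 + 10*x_2**2 - 1 → 10*x_2**2 - 10
  leading term x_2**2: subtract (10*x_2)·g_2 from 10*x_2**2 - 10 → 10*x_2 - 10
  leading term x_2: subtract (10)·g_2 from 10*x_2 - 10 → 0
  normal form = 0.
Since the normal form is 0, p ∈ I.

The remainder on division by a Gröbner basis is unique — it is the normal form.

-9*x_1 + 10*x_2**2 - 1 lies in I (it reduces to 0).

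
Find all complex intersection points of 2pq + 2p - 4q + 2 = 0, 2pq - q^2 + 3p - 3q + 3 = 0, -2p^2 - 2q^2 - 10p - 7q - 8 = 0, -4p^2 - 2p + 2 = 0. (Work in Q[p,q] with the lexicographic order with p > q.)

{(-1, 0)}

Compute a lex Gröbner basis by Buchberger's algorithm.
f_1 = 2pq + 2p - 4q + 2, LT = pq.
f_2 = 2pq + 3p - q^2 - 3q + 3, LT = pq.
f_3 = -2p^2 - 10p - 2q^2 - 7q - 8, LT = p^2.
f_4 = -4p^2 - 2p + 2, LT = p^2.

S(f_1,f_2): lcm = pq. S = -1/2p + 1/2q^2 - 1/2q - 1/2.
  leading term p: no divisor's leading term divides it; move -1/2p to the remainder.
  leading term q^2: no divisor's leading term divides it; move 1/2q^2 to the remainder.
  leading term q: no divisor's leading term divides it; move -1/2q to the remainder.
  leading term 1: no divisor's leading term divides it; move -1/2 to the remainder.
  remainder -1/2p + 1/2q^2 - 1/2q - 1/2 ≠ 0; add h_5 = -1/2p + 1/2q^2 - 1/2q - 1/2 to the basis.

S(f_1,f_3): lcm = p^2q. S = p^2 - 7pq + p - q^3 - 7/2q^2 - 4q.
  leading term p^2: subtract (-1/2)·f_3 from p^2 - 7pq + p - q^3 - 7/2q^2 - 4q → -7pq - 4p - q^3 - 9/2q^2 - 15/2q - 4
  leading term pq: subtract (-7/2)·f_1 from -7pq - 4p - q^3 - 9/2q^2 - 15/2q - 4 → 3p - q^3 - 9/2q^2 - 43/2q + 3
  leading term p: subtract (-6)·h_5 from 3p - q^3 - 9/2q^2 - 43/2q + 3 → -q^3 - 3/2q^2 - 49/2q
  leading term q^3: no divisor's leading term divides it; move -q^3 to the remainder.
  leading term q^2: no divisor's leading term divides it; move -3/2q^2 to the remainder.
  leading term q: no divisor's leading term divides it; move -49/2q to the remainder.
  remainder -q^3 - 3/2q^2 - 49/2q ≠ 0; add h_6 = -q^3 - 3/2q^2 - 49/2q to the basis.

S(f_1,f_4): lcm = p^2q. S = p^2 - 5/2pq + p + 1/2q.
  leading term p^2: subtract (-1/2)·f_3 from p^2 - 5/2pq + p + 1/2q → -5/2pq - 4p - q^2 - 3q - 4
  leading term pq: subtract (-5/4)·f_1 from -5/2pq - 4p - q^2 - 3q - 4 → -3/2p - q^2 - 8q - 3/2
  leading term p: subtract (3)·h_5 from -3/2p - q^2 - 8q - 3/2 → -5/2q^2 - 13/2q
  leading term q^2: no divisor's leading term divides it; move -5/2q^2 to the remainder.
  leading term q: no divisor's leading term divides it; move -13/2q to the remainder.
  remainder -5/2q^2 - 13/2q ≠ 0; add h_7 = -5/2q^2 - 13/2q to the basis.

S(f_2,f_3): lcm = p^2q. S = 3/2p^2 - 1/2pq^2 - 13/2pq + 3/2p - q^3 - 7/2q^2 - 4q.
  leading term p^2: subtract (-3/4)·f_3 from 3/2p^2 - 1/2pq^2 - 13/2pq + 3/2p - q^3 - 7/2q^2 - 4q → -1/2pq^2 - 13/2pq - 6p - q^3 - 5q^2 - 37/4q - 6
  leading term pq^2: subtract (-1/4q)·f_1 from -1/2pq^2 - 13/2pq - 6p - q^3 - 5q^2 - 37/4q - 6 → -6pq - 6p - q^3 - 6q^2 - 35/4q - 6
  leading term pq: subtract (-3)·f_1 from -6pq - 6p - q^3 - 6q^2 - 35/4q - 6 → -q^3 - 6q^2 - 83/4q
  leading term q^3: subtract (1)·h_6 from -q^3 - 6q^2 - 83/4q → -9/2q^2 + 15/4q
  leading term q^2: subtract (9/5)·h_7 from -9/2q^2 + 15/4q → 309/20q
  leading term q: no divisor's leading term divides it; move 309/20q to the remainder.
  remainder 309/20q ≠ 0; add h_8 = 309/20q to the basis.

The other S-polynomials (S(f_2,f_4), S(f_3,f_4), S(f_1,h_5), S(f_2,h_5), S(f_3,h_5), S(f_4,h_5), S(f_1,h_6), S(f_2,h_6), S(f_3,h_6), S(f_4,h_6), S(h_5,h_6), S(f_1,h_7), S(f_2,h_7), S(f_3,h_7), S(f_4,h_7), S(h_5,h_7), S(h_6,h_7), S(f_1,h_8), S(f_2,h_8), S(f_3,h_8), S(f_4,h_8), S(h_5,h_8), S(h_6,h_8), S(h_7,h_8)) all reduce to 0 modulo the current basis, so we have a Gröbner basis.
Inter-reduce: drop elements whose leading term is divisible by another's, tail-reduce, and make monic.
Reduced Gröbner basis: {p + 1, q}.

From the last basis element, q = 0, so q takes values in {0}. Each choice, substituted upward through the basis, yields the corresponding point(s) of the solution set.
  q = 0: the earlier basis element becomes p + 1 = 0, giving p = -1 — point (-1, 0).
Each listed point satisfies every original equation (direct substitution).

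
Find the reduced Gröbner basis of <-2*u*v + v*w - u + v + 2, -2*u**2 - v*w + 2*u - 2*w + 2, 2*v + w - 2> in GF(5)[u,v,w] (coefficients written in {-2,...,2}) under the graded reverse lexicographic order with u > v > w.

The reduced Gröbner basis is the canonical form of the ideal for this ordering.

f_1 = -2*u*v + v*w - u + v + 2, LT = u*v.
f_2 = -2*u**2 - v*w + 2*u - 2*w + 2, LT = u**2.
f_3 = 2*v + w - 2, LT = v.

S(f_1,f_2): lcm = u**2*v. S = 2*u*v*w + 2*v**2*w - 2*u**2 - 2*u*v - v*w - u + v.
  leading term u*v*w: subtract (-w)·f_1 from 2*u*v*w + 2*v**2*w - 2*u**2 - 2*u*v - v*w - u + v → 2*v**2*w + v*w**2 - 2*u**2 - 2*u*v - u*w - u + v + 2*w
  leading term v**2*w: subtract (v*w)·f_3 from 2*v**2*w + v*w**2 - 2*u**2 - 2*u*v - u*w - u + v + 2*w → -2*u**2 - 2*u*v - u*w + 2*v*w - u + v + 2*w
  leading term u**2: subtract (1)·f_2 from -2*u**2 - 2*u*v - u*w + 2*v*w - u + v + 2*w → -2*u*v - u*w - 2*v*w + 2*u + v - w - 2
  leading term u*v: subtract (1)·f_1 from -2*u*v - u*w - 2*v*w + 2*u + v - w - 2 → -u*w + 2*v*w - 2*u - w + 1
  leading term u*w: no divisor's leading term divides it; move -u*w to the remainder.
  leading term v*w: subtract (w)·f_3 from 2*v*w - 2*u - w + 1 → -w**2 - 2*u + w + 1
  leading term w**2: no divisor's leading term divides it; move -w**2 to the remainder.
  leading term u: no divisor's leading term divides it; move -2*u to the remainder.
  leading term w: no divisor's leading term divides it; move w to the remainder.
  leading term 1: no divisor's leading term divides it; move 1 to the remainder.
  remainder -u*w - w**2 - 2*u + w + 1 ≠ 0; add g_4 = -u*w - w**2 - 2*u + w + 1 to the basis.

S(f_1,f_3): lcm = u*v. S = 2*u*w + 2*v*w - u + 2*v - 1.
  leading term u*w: subtract (-2)·g_4 from 2*u*w + 2*v*w - u + 2*v - 1 → 2*v*w - 2*w**2 + 2*v + 2*w + 1
  leading term v*w: subtract (w)·f_3 from 2*v*w - 2*w**2 + 2*v + 2*w + 1 → 2*w**2 + 2*v - w + 1
  leading term w**2: no divisor's leading term divides it; move 2*w**2 to the remainder.
  leading term v: subtract (1)·f_3 from 2*v - w + 1 → -2*w - 2
  leading term w: no divisor's leading term divides it; move -2*w to the remainder.
  leading term 1: no divisor's leading term divides it; move -2 to the remainder.
  remainder 2*w**2 - 2*w - 2 ≠ 0; add g_5 = 2*w**2 - 2*w - 2 to the basis.

S(f_2,f_3): leading monomials are coprime, so the S-polynomial reduces to 0 (Buchberger's first criterion).
S(f_1,g_4): lcm = u*v*w. S = v*w**2 - 2*u*v - 2*u*w - 2*v*w + v - w.
  leading term v*w**2: subtract (-2*w**2)·f_3 from v*w**2 - 2*u*v - 2*u*w - 2*v*w + v - w → 2*w**3 - 2*u*v - 2*u*w - 2*v*w + w**2 + v - w
  leading term w**3: subtract (w)·g_5 from 2*w**3 - 2*u*v - 2*u*w - 2*v*w + w**2 + v - w → -2*u*v - 2*u*w - 2*v*w - 2*w**2 + v + w
  leading term u*v: subtract (1)·f_1 from -2*u*v - 2*u*w - 2*v*w - 2*w**2 + v + w → -2*u*w + 2*v*w - 2*w**2 + u + w - 2
  leading term u*w: subtract (2)·g_4 from -2*u*w + 2*v*w - 2*w**2 + u + w - 2 → 2*v*w - w + 1
  leading term v*w: subtract (w)·f_3 from 2*v*w - w + 1 → -w**2 + w + 1
  leading term w**2: subtract (2)·g_5 from -w**2 + w + 1 → 0
  remainder 0.

S(f_2,g_4): lcm = u**2*w. S = -u*w**2 - 2*v*w**2 - 2*u**2 + w**2 + u - w.
  leading term u*w**2: subtract (w)·g_4 from -u*w**2 - 2*v*w**2 - 2*u**2 + w**2 + u - w → -2*v*w**2 + w**3 - 2*u**2 + 2*u*w + u - 2*w
  leading term v*w**2: subtract (-w**2)·f_3 from -2*v*w**2 + w**3 - 2*u**2 + 2*u*w + u - 2*w → 2*w**3 - 2*u**2 + 2*u*w - 2*w**2 + u - 2*w
  leading term w**3: subtract (w)·g_5 from 2*w**3 - 2*u**2 + 2*u*w - 2*w**2 + u - 2*w → -2*u**2 + 2*u*w + u
  leading term u**2: subtract (1)·f_2 from -2*u**2 + 2*u*w + u → 2*u*w + v*w - u + 2*w - 2
  leading term u*w: subtract (-2)·g_4 from 2*u*w + v*w - u + 2*w - 2 → v*w - 2*w**2 - w
  leading term v*w: subtract (-2*w)·f_3 from v*w - 2*w**2 - w → 0
  remainder 0.

S(f_3,g_4): leading monomials are coprime, so the S-polynomial reduces to 0 (Buchberger's first criterion).
S(f_1,g_5): leading monomials are coprime, so the S-polynomial reduces to 0 (Buchberger's first criterion).
S(f_2,g_5): leading monomials are coprime, so the S-polynomial reduces to 0 (Buchberger's first criterion).
S(f_3,g_5): leading monomials are coprime, so the S-polynomial reduces to 0 (Buchberger's first criterion).
S(g_4,g_5): lcm = u*w**2. S = w**3 - 2*u*w - w**2 + u - w.
  leading term w**3: subtract (-2*w)·g_5 from w**3 - 2*u*w - w**2 + u - w → -2*u*w + u
  leading term u*w: subtract (2)·g_4 from -2*u*w + u → 2*w**2 - 2*w - 2
  leading term w**2: subtract (1)·g_5 from 2*w**2 - 2*w - 2 → 0
  remainder 0.

Every S-polynomial of the final basis reduces to 0, so we have a Gröbner basis.
Inter-reduce: drop elements whose leading term is divisible by another's, tail-reduce, and make monic.

G = {u**2 - u, u*w + 2*u, w**2 - w - 1, v - 2*w - 1}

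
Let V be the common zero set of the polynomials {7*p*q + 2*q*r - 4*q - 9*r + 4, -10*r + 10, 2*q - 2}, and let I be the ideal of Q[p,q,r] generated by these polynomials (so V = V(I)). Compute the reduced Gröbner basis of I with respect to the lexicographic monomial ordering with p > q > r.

f_1 = 7*p*q + 2*q*r - 4*q - 9*r + 4, LT = p*q.
f_2 = -10*r + 10, LT = r.
f_3 = 2*q - 2, LT = q.

S(f_1,f_3): lcm = p*q. S = p + 2/7*q*r - 4/7*q - 9/7*r + 4/7.
  reduce S modulo (f_1, f_2, f_3):
  remainder p - 1 ≠ 0; add g_4 = p - 1 to the basis.

The other S-polynomials (S(f_1,f_2), S(f_2,f_3), S(f_1,g_4), S(f_2,g_4), S(f_3,g_4)) all reduce to 0 modulo the current basis, so we have a Gröbner basis.
Inter-reduce: drop elements whose leading term is divisible by another's, tail-reduce, and make monic.

G = {p - 1, q - 1, r - 1}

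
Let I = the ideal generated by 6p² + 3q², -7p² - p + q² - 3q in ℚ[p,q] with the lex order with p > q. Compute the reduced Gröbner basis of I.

f_1 = 6p² + 3q², LT = p².
f_2 = -7p² - p + q² - 3q, LT = p².

S(f_1,f_2): lcm = p². S = -1/7p + 9/14q² - 3/7q.
  leading term p: no divisor's leading term divides it; move -1/7p to the remainder.
  leading term q²: no divisor's leading term divides it; move 9/14q² to the remainder.
  leading term q: no divisor's leading term divides it; move -3/7q to the remainder.
  remainder -1/7p + 9/14q² - 3/7q ≠ 0; add g_3 = -1/7p + 9/14q² - 3/7q to the basis.

S(f_1,g_3): lcm = p². S = 9/2pq² - 3pq + ½q².
  leading term pq²: subtract (-63/2q²)·g_3 from 9/2pq² - 3pq + ½q² → -3pq + 81/4q⁴ - 27/2q³ + ½q²
  leading term pq: subtract (21q)·g_3 from -3pq + 81/4q⁴ - 27/2q³ + ½q² → 81/4q⁴ - 27q³ + 19/2q²
  leading term q⁴: no divisor's leading term divides it; move 81/4q⁴ to the remainder.
  leading term q³: no divisor's leading term divides it; move -27q³ to the remainder.
  leading term q²: no divisor's leading term divides it; move 19/2q² to the remainder.
  remainder 81/4q⁴ - 27q³ + 19/2q² ≠ 0; add g_4 = 81/4q⁴ - 27q³ + 19/2q² to the basis.

The other S-polynomials (S(f_2,g_3), S(f_1,g_4), S(f_2,g_4), S(g_3,g_4)) all reduce to 0 modulo the current basis, so we have a Gröbner basis.
Inter-reduce: drop elements whose leading term is divisible by another's, tail-reduce, and make monic.

G = {p - 9/2q² + 3q, q⁴ - 4/3q³ + 38/81q²}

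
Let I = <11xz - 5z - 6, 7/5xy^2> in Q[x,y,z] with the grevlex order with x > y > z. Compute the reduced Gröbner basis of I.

f_1 = 11xz - 5z - 6, LT = xz.
f_2 = 7/5xy^2, LT = xy^2.

S(f_1,f_2): lcm = xy^2z. S = -5/11y^2z - 6/11y^2.
  leading term y^2z: no divisor's leading term divides it; move -5/11y^2z to the remainder.
  leading term y^2: no divisor's leading term divides it; move -6/11y^2 to the remainder.
  remainder -5/11y^2z - 6/11y^2 ≠ 0; add g_3 = -5/11y^2z - 6/11y^2 to the basis.

S(f_1,g_3): lcm = xy^2z. S = -6/5xy^2 - 5/11y^2z - 6/11y^2.
  leading term xy^2: subtract (-6/7)·f_2 from -6/5xy^2 - 5/11y^2z - 6/11y^2 → -5/11y^2z - 6/11y^2
  leading term y^2z: subtract (1)·g_3 from -5/11y^2z - 6/11y^2 → 0
  remainder 0.

S(f_2,g_3): lcm = xy^2z. S = -6/5xy^2.
  leading term xy^2: subtract (-6/7)·f_2 from -6/5xy^2 → 0
  remainder 0.

Every S-polynomial of the final basis reduces to 0, so we have a Gröbner basis.

G = {xy^2, y^2z + 6/5y^2, xz - 5/11z - 6/11}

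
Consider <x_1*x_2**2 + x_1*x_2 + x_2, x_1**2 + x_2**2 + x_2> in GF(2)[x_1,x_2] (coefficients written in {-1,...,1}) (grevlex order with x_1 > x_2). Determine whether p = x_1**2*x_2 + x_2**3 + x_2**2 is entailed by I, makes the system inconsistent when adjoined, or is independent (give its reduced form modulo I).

First compute the reduced Gröbner basis of I by Buchberger's algorithm.
f_1 = x_1*x_2**2 + x_1*x_2 + x_2, LT = x_1*x_2**2.
f_2 = x_1**2 + x_2**2 + x_2, LT = x_1**2.

S(f_1,f_2): lcm = x_1**2*x_2**2. S = x_2**4 + x_1**2*x_2 + x_2**3 + x_1*x_2.
  reduce S modulo (f_1, f_2):
  remainder x_2**4 + x_1*x_2 + x_2**2 ≠ 0; add h_3 = x_2**4 + x_1*x_2 + x_2**2 to the basis.

The other S-polynomials (S(f_1,h_3), S(f_2,h_3)) all reduce to 0 modulo the current basis, so we have a Gröbner basis.
Inter-reduce: drop elements whose leading term is divisible by another's, tail-reduce, and make monic.
Reduced Gröbner basis: {x_2**4 + x_1*x_2 + x_2**2, x_1*x_2**2 + x_1*x_2 + x_2, x_1**2 + x_2**2 + x_2}.
Label its elements g_1 = x_2**4 + x_1*x_2 + x_2**2, g_2 = x_1*x_2**2 + x_1*x_2 + x_2, g_3 = x_1**2 + x_2**2 + x_2.

Reduce p = x_1**2*x_2 + x_2**3 + x_2**2 modulo G:
  leading term x_1**2*x_2: subtract (x_2)·g_3 from x_1**2*x_2 + x_2**3 + x_2**2 → 0
  normal form = 0.
Since the normal form is 0, p ∈ I.

x_1**2*x_2 + x_2**3 + x_2**2 lies in I (it reduces to 0).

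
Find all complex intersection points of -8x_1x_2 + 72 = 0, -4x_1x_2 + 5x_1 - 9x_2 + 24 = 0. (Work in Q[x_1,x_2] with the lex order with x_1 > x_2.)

Compute a lex Gröbner basis by Buchberger's algorithm.
f_1 = -8x_1x_2 + 72, LT = x_1x_2.
f_2 = -4x_1x_2 + 5x_1 - 9x_2 + 24, LT = x_1x_2.

S(f_1,f_2): lcm = x_1x_2. S = 5/4x_1 - 9/4x_2 - 3.
  leading term x_1: no divisor's leading term divides it; move 5/4x_1 to the remainder.
  leading term x_2: no divisor's leading term divides it; move -9/4x_2 to the remainder.
  leading term 1: no divisor's leading term divides it; move -3 to the remainder.
  remainder 5/4x_1 - 9/4x_2 - 3 ≠ 0; add h_3 = 5/4x_1 - 9/4x_2 - 3 to the basis.

S(f_1,h_3): lcm = x_1x_2. S = 9/5x_2^2 + 12/5x_2 - 9.
  leading term x_2^2: no divisor's leading term divides it; move 9/5x_2^2 to the remainder.
  leading term x_2: no divisor's leading term divides it; move 12/5x_2 to the remainder.
  leading term 1: no divisor's leading term divides it; move -9 to the remainder.
  remainder 9/5x_2^2 + 12/5x_2 - 9 ≠ 0; add h_4 = 9/5x_2^2 + 12/5x_2 - 9 to the basis.

The other S-polynomials (S(f_2,h_3), S(f_1,h_4), S(f_2,h_4), S(h_3,h_4)) all reduce to 0 modulo the current basis, so we have a Gröbner basis.
Inter-reduce: drop elements whose leading term is divisible by another's, tail-reduce, and make monic.
Reduced Gröbner basis: {x_1 - 9/5x_2 - 12/5, x_2^2 + 4/3x_2 - 5}.

The lex basis is triangular: the last element involves only x_2. Solving x_2^2 + 4/3x_2 - 5 = 0 gives x_2 ∈ {-3, 5/3}; substituting each value into the earlier elements determines the remaining variables.
  x_2 = -3: the earlier basis element becomes x_1 + 3 = 0, giving x_1 = -3 — point (-3, -3).
  x_2 = 5/3: the earlier basis element becomes x_1 - 27/5 = 0, giving x_1 = 27/5 — point (27/5, 5/3).
Check: every point annihilates each of the original generators.

{(-3, -3), (27/5, 5/3)}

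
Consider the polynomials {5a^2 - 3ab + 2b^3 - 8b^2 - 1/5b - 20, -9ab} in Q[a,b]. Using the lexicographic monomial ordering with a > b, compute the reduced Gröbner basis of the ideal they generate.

This is the nonlinear analogue of row-reducing a linear system.

f_1 = 5a^2 - 3ab + 2b^3 - 8b^2 - 1/5b - 20, LT = a^2.
f_2 = -9ab, LT = ab.

S(f_1,f_2): lcm = a^2b. S = -3/5ab^2 + 2/5b^4 - 8/5b^3 - 1/25b^2 - 4b.
  leading term ab^2: subtract (1/15b)·f_2 from -3/5ab^2 + 2/5b^4 - 8/5b^3 - 1/25b^2 - 4b → 2/5b^4 - 8/5b^3 - 1/25b^2 - 4b
  leading term b^4: no divisor's leading term divides it; move 2/5b^4 to the remainder.
  leading term b^3: no divisor's leading term divides it; move -8/5b^3 to the remainder.
  leading term b^2: no divisor's leading term divides it; move -1/25b^2 to the remainder.
  leading term b: no divisor's leading term divides it; move -4b to the remainder.
  remainder 2/5b^4 - 8/5b^3 - 1/25b^2 - 4b ≠ 0; add g_3 = 2/5b^4 - 8/5b^3 - 1/25b^2 - 4b to the basis.

The other S-polynomials (S(f_1,g_3), S(f_2,g_3)) all reduce to 0 modulo the current basis, so we have a Gröbner basis.

G = {a^2 + 2/5b^3 - 8/5b^2 - 1/25b - 4, ab, b^4 - 4b^3 - 1/10b^2 - 10b}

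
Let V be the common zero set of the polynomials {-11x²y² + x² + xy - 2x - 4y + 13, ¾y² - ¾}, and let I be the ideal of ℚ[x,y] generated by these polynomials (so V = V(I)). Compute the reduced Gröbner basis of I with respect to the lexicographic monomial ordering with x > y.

f_1 = -11x²y² + x² + xy - 2x - 4y + 13, LT = x²y².
f_2 = ¾y² - ¾, LT = y².

S(f_1,f_2): lcm = x²y². S = 10/11x² - 1/11xy + 2/11x + 4/11y - 13/11.
  leading term x²: no divisor's leading term divides it; move 10/11x² to the remainder.
  leading term xy: no divisor's leading term divides it; move -1/11xy to the remainder.
  leading term x: no divisor's leading term divides it; move 2/11x to the remainder.
  leading term y: no divisor's leading term divides it; move 4/11y to the remainder.
  leading term 1: no divisor's leading term divides it; move -13/11 to the remainder.
  remainder 10/11x² - 1/11xy + 2/11x + 4/11y - 13/11 ≠ 0; add g_3 = 10/11x² - 1/11xy + 2/11x + 4/11y - 13/11 to the basis.

The other S-polynomials (S(f_1,g_3), S(f_2,g_3)) all reduce to 0 modulo the current basis, so we have a Gröbner basis.
Inter-reduce: drop elements whose leading term is divisible by another's, tail-reduce, and make monic.

G = {x² - 1/10xy + ⅕x + ⅖y - 13/10, y² - 1}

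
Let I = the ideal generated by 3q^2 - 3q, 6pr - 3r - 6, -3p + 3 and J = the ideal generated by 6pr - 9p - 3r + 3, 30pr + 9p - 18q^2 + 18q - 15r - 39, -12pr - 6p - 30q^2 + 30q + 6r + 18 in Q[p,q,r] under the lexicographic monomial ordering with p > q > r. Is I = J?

Yes, the ideals are equal.

For a fixed monomial order, each ideal has a unique reduced Gröbner basis; comparing bases decides equality.
Buchberger on the first generating set:
f_1 = 3q^2 - 3q, LT = q^2.
f_2 = 6pr - 3r - 6, LT = pr.
f_3 = -3p + 3, LT = p.

S(f_1,f_2): leading monomials are coprime, so the S-polynomial reduces to 0 (Buchberger's first criterion).
S(f_1,f_3): leading monomials are coprime, so the S-polynomial reduces to 0 (Buchberger's first criterion).
S(f_2,f_3): lcm = pr. S = 1/2r - 1.
  leading term r: no divisor's leading term divides it; move 1/2r to the remainder.
  leading term 1: no divisor's leading term divides it; move -1 to the remainder.
  remainder 1/2r - 1 ≠ 0; add g_4 = 1/2r - 1 to the basis.

S(f_1,g_4): leading monomials are coprime, so the S-polynomial reduces to 0 (Buchberger's first criterion).
S(f_2,g_4): lcm = pr. S = 2p - 1/2r - 1.
  leading term p: subtract (-2/3)·f_3 from 2p - 1/2r - 1 → -1/2r + 1
  leading term r: subtract (-1)·g_4 from -1/2r + 1 → 0
  remainder 0.

S(f_3,g_4): leading monomials are coprime, so the S-polynomial reduces to 0 (Buchberger's first criterion).
Every S-polynomial of the final basis reduces to 0, so we have a Gröbner basis.
Inter-reduce: drop elements whose leading term is divisible by another's, tail-reduce, and make monic.
Reduced Gröbner basis: {p - 1, q^2 - q, r - 2}.

Buchberger on the second generating set:
h_1 = 6pr - 9p - 3r + 3, LT = pr.
h_2 = 30pr + 9p - 18q^2 + 18q - 15r - 39, LT = pr.
h_3 = -12pr - 6p - 30q^2 + 30q + 6r + 18, LT = pr.

S(h_1,h_2): lcm = pr. S = -9/5p + 3/5q^2 - 3/5q + 9/5.
  leading term p: no divisor's leading term divides it; move -9/5p to the remainder.
  leading term q^2: no divisor's leading term divides it; move 3/5q^2 to the remainder.
  leading term q: no divisor's leading term divides it; move -3/5q to the remainder.
  leading term 1: no divisor's leading term divides it; move 9/5 to the remainder.
  remainder -9/5p + 3/5q^2 - 3/5q + 9/5 ≠ 0; add k_4 = -9/5p + 3/5q^2 - 3/5q + 9/5 to the basis.

S(h_1,h_3): lcm = pr. S = -2p - 5/2q^2 + 5/2q + 2.
  leading term p: subtract (10/9)·k_4 from -2p - 5/2q^2 + 5/2q + 2 → -19/6q^2 + 19/6q
  leading term q^2: no divisor's leading term divides it; move -19/6q^2 to the remainder.
  leading term q: no divisor's leading term divides it; move 19/6q to the remainder.
  remainder -19/6q^2 + 19/6q ≠ 0; add k_5 = -19/6q^2 + 19/6q to the basis.

S(h_2,h_3): lcm = pr. S = -1/5p - 31/10q^2 + 31/10q + 1/5.
  leading term p: subtract (1/9)·k_4 from -1/5p - 31/10q^2 + 31/10q + 1/5 → -19/6q^2 + 19/6q
  leading term q^2: subtract (1)·k_5 from -19/6q^2 + 19/6q → 0
  remainder 0.

S(h_1,k_4): lcm = pr. S = -3/2p + 1/3q^2r - 1/3qr + 1/2r + 1/2.
  leading term p: subtract (5/6)·k_4 from -3/2p + 1/3q^2r - 1/3qr + 1/2r + 1/2 → 1/3q^2r - 1/2q^2 - 1/3qr + 1/2q + 1/2r - 1
  leading term q^2r: subtract (-2/19r)·k_5 from 1/3q^2r - 1/2q^2 - 1/3qr + 1/2q + 1/2r - 1 → -1/2q^2 + 1/2q + 1/2r - 1
  leading term q^2: subtract (3/19)·k_5 from -1/2q^2 + 1/2q + 1/2r - 1 → 1/2r - 1
  leading term r: no divisor's leading term divides it; move 1/2r to the remainder.
  leading term 1: no divisor's leading term divides it; move -1 to the remainder.
  remainder 1/2r - 1 ≠ 0; add k_6 = 1/2r - 1 to the basis.

S(h_2,k_4): lcm = pr. S = 3/10p + 1/3q^2r - 3/5q^2 - 1/3qr + 3/5q + 1/2r - 13/10.
  leading term p: subtract (-1/6)·k_4 from 3/10p + 1/3q^2r - 3/5q^2 - 1/3qr + 3/5q + 1/2r - 13/10 → 1/3q^2r - 1/2q^2 - 1/3qr + 1/2q + 1/2r - 1
  leading term q^2r: subtract (-2/19r)·k_5 from 1/3q^2r - 1/2q^2 - 1/3qr + 1/2q + 1/2r - 1 → -1/2q^2 + 1/2q + 1/2r - 1
  leading term q^2: subtract (3/19)·k_5 from -1/2q^2 + 1/2q + 1/2r - 1 → 1/2r - 1
  leading term r: subtract (1)·k_6 from 1/2r - 1 → 0
  remainder 0.

S(h_3,k_4): lcm = pr. S = 1/2p + 1/3q^2r + 5/2q^2 - 1/3qr - 5/2q + 1/2r - 3/2.
  leading term p: subtract (-5/18)·k_4 from 1/2p + 1/3q^2r + 5/2q^2 - 1/3qr - 5/2q + 1/2r - 3/2 → 1/3q^2r + 8/3q^2 - 1/3qr - 8/3q + 1/2r - 1
  leading term q^2r: subtract (-2/19r)·k_5 from 1/3q^2r + 8/3q^2 - 1/3qr - 8/3q + 1/2r - 1 → 8/3q^2 - 8/3q + 1/2r - 1
  leading term q^2: subtract (-16/19)·k_5 from 8/3q^2 - 8/3q + 1/2r - 1 → 1/2r - 1
  leading term r: subtract (1)·k_6 from 1/2r - 1 → 0
  remainder 0.

S(h_1,k_5): leading monomials are coprime, so the S-polynomial reduces to 0 (Buchberger's first criterion).
S(h_2,k_5): leading monomials are coprime, so the S-polynomial reduces to 0 (Buchberger's first criterion).
S(h_3,k_5): leading monomials are coprime, so the S-polynomial reduces to 0 (Buchberger's first criterion).
S(k_4,k_5): leading monomials are coprime, so the S-polynomial reduces to 0 (Buchberger's first criterion).
S(h_1,k_6): lcm = pr. S = 1/2p - 1/2r + 1/2.
  leading term p: subtract (-5/18)·k_4 from 1/2p - 1/2r + 1/2 → 1/6q^2 - 1/6q - 1/2r + 1
  leading term q^2: subtract (-1/19)·k_5 from 1/6q^2 - 1/6q - 1/2r + 1 → -1/2r + 1
  leading term r: subtract (-1)·k_6 from -1/2r + 1 → 0
  remainder 0.

S(h_2,k_6): lcm = pr. S = 23/10p - 3/5q^2 + 3/5q - 1/2r - 13/10.
  leading term p: subtract (-23/18)·k_4 from 23/10p - 3/5q^2 + 3/5q - 1/2r - 13/10 → 1/6q^2 - 1/6q - 1/2r + 1
  leading term q^2: subtract (-1/19)·k_5 from 1/6q^2 - 1/6q - 1/2r + 1 → -1/2r + 1
  leading term r: subtract (-1)·k_6 from -1/2r + 1 → 0
  remainder 0.

S(h_3,k_6): lcm = pr. S = 5/2p + 5/2q^2 - 5/2q - 1/2r - 3/2.
  leading term p: subtract (-25/18)·k_4 from 5/2p + 5/2q^2 - 5/2q - 1/2r - 3/2 → 10/3q^2 - 10/3q - 1/2r + 1
  leading term q^2: subtract (-20/19)·k_5 from 10/3q^2 - 10/3q - 1/2r + 1 → -1/2r + 1
  leading term r: subtract (-1)·k_6 from -1/2r + 1 → 0
  remainder 0.

S(k_4,k_6): leading monomials are coprime, so the S-polynomial reduces to 0 (Buchberger's first criterion).
S(k_5,k_6): leading monomials are coprime, so the S-polynomial reduces to 0 (Buchberger's first criterion).
Every S-polynomial of the final basis reduces to 0, so we have a Gröbner basis.
Inter-reduce: drop elements whose leading term is divisible by another's, tail-reduce, and make monic.
Reduced Gröbner basis: {p - 1, q^2 - q, r - 2}.

These coincide, so the ideals are equal.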